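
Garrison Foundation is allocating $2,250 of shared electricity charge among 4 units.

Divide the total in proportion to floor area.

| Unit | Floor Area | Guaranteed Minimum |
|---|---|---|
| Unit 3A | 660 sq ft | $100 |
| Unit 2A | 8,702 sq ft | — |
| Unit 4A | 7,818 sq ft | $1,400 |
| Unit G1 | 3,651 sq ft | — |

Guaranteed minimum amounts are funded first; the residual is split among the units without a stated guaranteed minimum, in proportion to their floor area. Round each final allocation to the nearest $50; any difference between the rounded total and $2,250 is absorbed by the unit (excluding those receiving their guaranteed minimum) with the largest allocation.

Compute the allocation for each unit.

Unit 3A: $100 · Unit 2A: $550 · Unit 4A: $1,400 · Unit G1: $200

Guaranteed amounts: Unit 3A $100; Unit 4A $1,400. Remaining pool $750.
Remaining pool split over remaining floor area 12,353: Unit 2A 528.33 → $550; Unit G1 221.67 → $200.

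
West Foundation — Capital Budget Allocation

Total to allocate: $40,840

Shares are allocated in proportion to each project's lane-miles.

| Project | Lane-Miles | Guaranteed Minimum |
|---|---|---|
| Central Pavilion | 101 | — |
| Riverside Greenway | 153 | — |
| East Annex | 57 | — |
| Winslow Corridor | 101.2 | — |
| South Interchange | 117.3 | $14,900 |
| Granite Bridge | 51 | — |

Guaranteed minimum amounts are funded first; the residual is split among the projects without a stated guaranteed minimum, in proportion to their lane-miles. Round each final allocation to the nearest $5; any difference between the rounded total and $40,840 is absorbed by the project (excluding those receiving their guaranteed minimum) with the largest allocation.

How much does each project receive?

Central Pavilion: $5,655 · Riverside Greenway: $8,575 · East Annex: $3,190 · Winslow Corridor: $5,665 · South Interchange: $14,900 · Granite Bridge: $2,855

Minimums first: South Interchange $14,900. Residual $25,940.
Residual split over remaining lane-miles 463.2: Central Pavilion 5,656.17 → $5,655; Riverside Greenway 8,568.26 → $8,570; East Annex 3,192.10 → $3,190; Winslow Corridor 5,667.37 → $5,665; Granite Bridge 2,856.09 → $2,855.
Rounding difference +$5 applied to Riverside Greenway → $8,575.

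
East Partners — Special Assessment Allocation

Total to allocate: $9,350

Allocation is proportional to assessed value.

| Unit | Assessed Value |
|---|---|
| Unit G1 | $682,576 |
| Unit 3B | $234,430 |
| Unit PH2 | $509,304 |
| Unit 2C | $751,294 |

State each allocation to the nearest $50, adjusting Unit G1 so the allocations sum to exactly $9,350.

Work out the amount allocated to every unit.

Unit G1: $2,900 · Unit 3B: $1,000 · Unit PH2: $2,200 · Unit 2C: $3,250

Total assessed value = 2,177,604.
Proportional shares: Unit G1 682,576/2,177,604 × $9,350 = 2,930.78; Unit 3B 234,430/2,177,604 × $9,350 = 1,006.57; Unit PH2 509,304/2,177,604 × $9,350 = 2,186.80; Unit 2C 751,294/2,177,604 × $9,350 = 3,225.84.
At nearest $50: Unit G1 $2,950; Unit 3B $1,000; Unit PH2 $2,200; Unit 2C $3,250. Sum = $9,400.
Difference $9,350 − $9,400 = −$50 applied to Unit G1: Unit G1 becomes $2,900.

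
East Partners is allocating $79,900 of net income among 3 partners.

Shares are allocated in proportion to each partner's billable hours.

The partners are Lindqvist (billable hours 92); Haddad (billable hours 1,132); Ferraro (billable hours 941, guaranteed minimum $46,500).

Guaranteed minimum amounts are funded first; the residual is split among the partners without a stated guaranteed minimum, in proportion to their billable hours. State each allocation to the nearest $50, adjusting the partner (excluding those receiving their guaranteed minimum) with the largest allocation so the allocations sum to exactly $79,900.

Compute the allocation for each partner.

Minimums first: Ferraro $46,500. Balance $33,400.
Balance split over remaining billable hours 1,224: Lindqvist 2,510.46 → $2,500; Haddad 30,889.54 → $30,900.

Lindqvist: $2,500 · Haddad: $30,900 · Ferraro: $46,500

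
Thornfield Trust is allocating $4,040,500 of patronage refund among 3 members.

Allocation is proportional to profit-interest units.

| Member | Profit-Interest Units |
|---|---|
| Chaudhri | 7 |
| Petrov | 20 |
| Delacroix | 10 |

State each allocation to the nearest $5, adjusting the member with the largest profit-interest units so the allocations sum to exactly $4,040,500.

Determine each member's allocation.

Chaudhri: $764,420 · Petrov: $2,184,055 · Delacroix: $1,092,025

Total profit-interest units = 7 + 20 + 10 = 37.
Pro-rata amounts: Chaudhri 764,418.92; Petrov 2,184,054.05; Delacroix 1,092,027.03.
At nearest $5: Chaudhri $764,420; Petrov $2,184,055; Delacroix $1,092,025. Sum = $4,040,500.
Sum already equals the total — no adjustment.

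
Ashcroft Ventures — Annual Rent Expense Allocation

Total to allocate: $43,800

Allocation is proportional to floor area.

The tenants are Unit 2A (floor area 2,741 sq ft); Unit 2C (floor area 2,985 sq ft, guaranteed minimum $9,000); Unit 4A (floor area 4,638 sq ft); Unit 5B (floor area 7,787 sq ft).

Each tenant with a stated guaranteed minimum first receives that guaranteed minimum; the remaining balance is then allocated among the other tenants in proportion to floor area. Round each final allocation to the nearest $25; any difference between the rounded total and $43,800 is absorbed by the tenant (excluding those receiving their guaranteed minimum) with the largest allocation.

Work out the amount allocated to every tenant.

Unit 2A: $6,300 · Unit 2C: $9,000 · Unit 4A: $10,650 · Unit 5B: $17,850

Minimums first: Unit 2C $9,000. Balance $34,800.
Balance split over remaining floor area 15,166: Unit 2A 6,289.52 → $6,300; Unit 4A 10,642.38 → $10,650; Unit 5B 17,868.10 → $17,875.
Rounding difference −$25 applied to Unit 5B → $17,850.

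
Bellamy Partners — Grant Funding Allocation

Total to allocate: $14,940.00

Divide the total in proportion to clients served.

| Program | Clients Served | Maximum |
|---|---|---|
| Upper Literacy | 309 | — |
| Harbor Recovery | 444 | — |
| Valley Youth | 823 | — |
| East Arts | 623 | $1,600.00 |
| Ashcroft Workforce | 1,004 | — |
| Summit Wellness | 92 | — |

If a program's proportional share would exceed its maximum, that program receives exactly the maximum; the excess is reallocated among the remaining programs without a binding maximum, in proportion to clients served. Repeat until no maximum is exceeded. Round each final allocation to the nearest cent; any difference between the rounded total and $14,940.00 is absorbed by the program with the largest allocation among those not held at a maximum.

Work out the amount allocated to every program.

Total clients served = 3,295.
Proportional shares (ignoring caps): Upper Literacy 1,401.0501; Harbor Recovery 2,013.1593; Valley Youth 3,731.5994; East Arts 2,824.7709; Ashcroft Workforce 4,552.2792; Summit Wellness 417.1411.
Held at cap: East Arts ($1,600.00); balance $13,340.00 reallocated over remaining clients served 2,672.
Redistributed shares: Upper Literacy 1,542.6871 → $1,542.69; Harbor Recovery 2,216.6766 → $2,216.68; Valley Youth 4,108.8398 → $4,108.84; Ashcroft Workforce 5,012.48503 → $5,012.49; Summit Wellness 459.3114 → $459.31.
Rounding difference −$0.01 applied to Ashcroft Workforce → $5,012.48.

Upper Literacy: $1,542.69 | Harbor Recovery: $2,216.68 | Valley Youth: $4,108.84 | East Arts: $1,600.00 | Ashcroft Workforce: $5,012.48 | Summit Wellness: $459.31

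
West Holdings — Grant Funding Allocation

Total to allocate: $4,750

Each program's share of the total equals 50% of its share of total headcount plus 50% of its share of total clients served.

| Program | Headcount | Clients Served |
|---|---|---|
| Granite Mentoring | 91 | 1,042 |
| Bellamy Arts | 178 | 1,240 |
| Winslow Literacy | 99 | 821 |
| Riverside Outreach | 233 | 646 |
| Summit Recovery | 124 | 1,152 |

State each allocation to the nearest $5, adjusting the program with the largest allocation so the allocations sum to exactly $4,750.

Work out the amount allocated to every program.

Headcount total 725; clients served total 4,901.
Blended shares (50% headcount + 50% clients served): Granite Mentoring 0.1691; Bellamy Arts 0.2493; Winslow Literacy 0.1520; Riverside Outreach 0.2266; Summit Recovery 0.2030.
Pro-rata amounts: Granite Mentoring 803.05; Bellamy Arts 1,184.00; Winslow Literacy 722.16; Riverside Outreach 1,076.32; Summit Recovery 964.46.
Rounded to nearest $5: Granite Mentoring $805; Bellamy Arts $1,185; Winslow Literacy $720; Riverside Outreach $1,075; Summit Recovery $965. Sum = $4,750.
No rounding difference to absorb.

Granite Mentoring: $805 · Bellamy Arts: $1,185 · Winslow Literacy: $720 · Riverside Outreach: $1,075 · Summit Recovery: $965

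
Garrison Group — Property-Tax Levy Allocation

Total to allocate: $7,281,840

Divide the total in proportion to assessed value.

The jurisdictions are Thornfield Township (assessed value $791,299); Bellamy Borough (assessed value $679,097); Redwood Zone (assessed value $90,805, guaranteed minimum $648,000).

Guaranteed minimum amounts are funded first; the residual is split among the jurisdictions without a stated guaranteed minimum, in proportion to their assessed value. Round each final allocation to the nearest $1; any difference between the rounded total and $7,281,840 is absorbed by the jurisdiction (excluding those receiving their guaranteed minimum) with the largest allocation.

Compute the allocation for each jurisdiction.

Thornfield Township: $3,570,025 · Bellamy Borough: $3,063,815 · Redwood Zone: $648,000

Minimums first: Redwood Zone $648,000. Balance $6,633,840.
Balance split over remaining assessed value 1,470,396: Thornfield Township 3,570,025.33 → $3,570,025; Bellamy Borough 3,063,814.67 → $3,063,815.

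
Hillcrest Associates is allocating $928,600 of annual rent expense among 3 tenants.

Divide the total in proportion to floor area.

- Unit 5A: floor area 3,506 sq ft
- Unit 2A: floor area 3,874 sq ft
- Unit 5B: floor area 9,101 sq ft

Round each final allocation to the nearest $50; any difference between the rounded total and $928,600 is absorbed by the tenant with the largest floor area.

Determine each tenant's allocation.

Sum of floor area: 16,481.
Pro-rata amounts: Unit 5A 3,506/16,481 × $928,600 = 197,540.90; Unit 2A 3,874/16,481 × $928,600 = 218,275.37; Unit 5B 9,101/16,481 × $928,600 = 512,783.73.
After rounding ($50): Unit 5A $197,550; Unit 2A $218,300; Unit 5B $512,800. Sum = $928,650.
Difference $928,600 − $928,650 = −$50 applied to largest floor area (Unit 5B): Unit 5B becomes $512,750.

Unit 5A: $197,550; Unit 2A: $218,300; Unit 5B: $512,750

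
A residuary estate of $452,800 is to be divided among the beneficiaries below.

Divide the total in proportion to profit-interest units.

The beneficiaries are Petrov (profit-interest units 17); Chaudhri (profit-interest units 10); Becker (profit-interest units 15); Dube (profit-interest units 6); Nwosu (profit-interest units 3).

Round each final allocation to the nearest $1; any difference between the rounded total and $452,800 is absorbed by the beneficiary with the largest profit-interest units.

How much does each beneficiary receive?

Profit-interest units total: 51.
Pro-rata amounts: Petrov 17/51 × $452,800 = 150,933.33; Chaudhri 10/51 × $452,800 = 88,784.31; Becker 15/51 × $452,800 = 133,176.47; Dube 6/51 × $452,800 = 53,270.59; Nwosu 3/51 × $452,800 = 26,635.29.
Rounded to nearest $1: Petrov $150,933; Chaudhri $88,784; Becker $133,176; Dube $53,271; Nwosu $26,635. Sum = $452,799.
Difference $452,800 − $452,799 = +$1 applied to largest profit-interest units (Petrov): Petrov becomes $150,934.

Petrov: $150,934 · Chaudhri: $88,784 · Becker: $133,176 · Dube: $53,271 · Nwosu: $26,635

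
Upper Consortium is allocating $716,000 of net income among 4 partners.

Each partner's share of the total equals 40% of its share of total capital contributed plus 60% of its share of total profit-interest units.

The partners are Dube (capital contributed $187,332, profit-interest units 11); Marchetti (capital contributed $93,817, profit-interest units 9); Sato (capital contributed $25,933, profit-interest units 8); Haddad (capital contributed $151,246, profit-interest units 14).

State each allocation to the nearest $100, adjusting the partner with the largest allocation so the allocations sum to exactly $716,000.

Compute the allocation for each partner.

Totals — capital contributed 458,328, profit-interest units 42.
Combined weights (40% capital contributed + 60% profit-interest units): Dube 0.3206; Marchetti 0.2104; Sato 0.1369; Haddad 0.3320.
Pro-rata amounts: Dube 229,574.31; Marchetti 150,681.51; Sato 98,033.58; Haddad 237,710.60.
After rounding ($100): Dube $229,600; Marchetti $150,700; Sato $98,000; Haddad $237,700. Sum = $716,000.
No rounding difference to absorb.

Dube: $229,600; Marchetti: $150,700; Sato: $98,000; Haddad: $237,700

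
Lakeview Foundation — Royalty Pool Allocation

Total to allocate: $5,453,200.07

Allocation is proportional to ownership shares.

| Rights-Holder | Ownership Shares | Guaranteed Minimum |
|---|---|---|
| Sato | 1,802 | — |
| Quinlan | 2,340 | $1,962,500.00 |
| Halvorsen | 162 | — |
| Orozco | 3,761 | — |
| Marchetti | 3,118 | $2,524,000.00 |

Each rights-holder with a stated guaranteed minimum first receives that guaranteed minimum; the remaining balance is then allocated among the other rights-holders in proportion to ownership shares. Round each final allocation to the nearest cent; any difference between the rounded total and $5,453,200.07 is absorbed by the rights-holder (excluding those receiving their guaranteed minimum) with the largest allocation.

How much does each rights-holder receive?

Minimums first: Quinlan $1,962,500.00; Marchetti $2,524,000.00. Residual $966,700.07.
Residual split over remaining ownership shares 5,725: Sato 304,278.3452 → $304,278.35; Halvorsen 27,354.6570 → $27,354.66; Orozco 635,067.0678 → $635,067.07.
Rounding difference −$0.01 applied to Orozco → $635,067.06.

Sato: $304,278.35 · Quinlan: $1,962,500.00 · Halvorsen: $27,354.66 · Orozco: $635,067.06 · Marchetti: $2,524,000.00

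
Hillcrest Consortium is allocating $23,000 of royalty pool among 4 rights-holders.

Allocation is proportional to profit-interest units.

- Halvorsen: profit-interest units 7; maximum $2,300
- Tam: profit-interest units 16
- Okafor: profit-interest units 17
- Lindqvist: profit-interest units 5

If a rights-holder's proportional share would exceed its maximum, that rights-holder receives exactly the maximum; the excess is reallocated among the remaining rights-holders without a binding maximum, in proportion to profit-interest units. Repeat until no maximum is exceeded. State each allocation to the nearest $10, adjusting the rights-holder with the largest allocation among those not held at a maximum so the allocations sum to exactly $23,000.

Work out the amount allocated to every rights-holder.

Combined profit-interest units = 45.
Unconstrained shares: Halvorsen 3,577.78; Tam 8,177.78; Okafor 8,688.89; Lindqvist 2,555.56.
Capped: Halvorsen ($2,300); residual $20,700 reallocated over remaining profit-interest units 38.
Shares after redistribution: Tam 8,715.79 → $8,720; Okafor 9,260.53 → $9,260; Lindqvist 2,723.68 → $2,720.

Halvorsen: $2,300 | Tam: $8,720 | Okafor: $9,260 | Lindqvist: $2,720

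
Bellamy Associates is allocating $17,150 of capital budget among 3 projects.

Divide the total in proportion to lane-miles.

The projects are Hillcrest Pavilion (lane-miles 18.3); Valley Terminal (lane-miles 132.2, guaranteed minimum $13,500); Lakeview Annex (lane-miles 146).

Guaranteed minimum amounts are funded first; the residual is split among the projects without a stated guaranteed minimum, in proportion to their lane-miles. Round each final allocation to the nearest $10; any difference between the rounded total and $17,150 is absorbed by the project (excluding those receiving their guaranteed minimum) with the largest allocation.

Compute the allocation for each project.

Hillcrest Pavilion: $410 | Valley Terminal: $13,500 | Lakeview Annex: $3,240

Guaranteed amounts: Valley Terminal $13,500. Balance $3,650.
Balance split over remaining lane-miles 164.3: Hillcrest Pavilion 406.54 → $410; Lakeview Annex 3,243.46 → $3,240.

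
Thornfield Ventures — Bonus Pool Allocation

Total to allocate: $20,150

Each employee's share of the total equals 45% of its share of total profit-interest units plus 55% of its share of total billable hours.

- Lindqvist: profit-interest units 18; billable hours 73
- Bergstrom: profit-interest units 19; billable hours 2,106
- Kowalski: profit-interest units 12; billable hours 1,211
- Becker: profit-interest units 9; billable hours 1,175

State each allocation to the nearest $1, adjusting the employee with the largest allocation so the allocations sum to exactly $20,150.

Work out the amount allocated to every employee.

Lindqvist: $2,991 · Bergstrom: $8,083 · Kowalski: $4,816 · Becker: $4,260

Profit-interest units total 58; billable hours total 4,565.
Composite weights (45% profit-interest units + 55% billable hours): Lindqvist 0.1485; Bergstrom 0.4011; Kowalski 0.2390; Becker 0.2114.
Raw shares: Lindqvist 2,991.27; Bergstrom 8,083.15; Kowalski 4,815.99; Becker 4,259.59.
At nearest $1: Lindqvist $2,991; Bergstrom $8,083; Kowalski $4,816; Becker $4,260. Sum = $20,150.
Rounded total matches; no reconciliation needed.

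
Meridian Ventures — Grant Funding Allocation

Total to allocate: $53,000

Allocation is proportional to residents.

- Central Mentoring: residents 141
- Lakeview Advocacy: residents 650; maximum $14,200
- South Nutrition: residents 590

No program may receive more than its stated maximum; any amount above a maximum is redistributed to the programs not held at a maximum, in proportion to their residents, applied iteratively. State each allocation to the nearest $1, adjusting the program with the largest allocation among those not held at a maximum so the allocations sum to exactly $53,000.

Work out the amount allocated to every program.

Central Mentoring: $7,484 | Lakeview Advocacy: $14,200 | South Nutrition: $31,316

Sum of residents: 1,381.
Pro-rata shares before constraints: Central Mentoring 5,411.30; Lakeview Advocacy 24,945.69; South Nutrition 22,643.01.
Cap binds for Lakeview Advocacy ($14,200); residual $38,800 reallocated over remaining residents 731.
Redistributed shares: Central Mentoring 7,483.99 → $7,484; South Nutrition 31,316.01 → $31,316.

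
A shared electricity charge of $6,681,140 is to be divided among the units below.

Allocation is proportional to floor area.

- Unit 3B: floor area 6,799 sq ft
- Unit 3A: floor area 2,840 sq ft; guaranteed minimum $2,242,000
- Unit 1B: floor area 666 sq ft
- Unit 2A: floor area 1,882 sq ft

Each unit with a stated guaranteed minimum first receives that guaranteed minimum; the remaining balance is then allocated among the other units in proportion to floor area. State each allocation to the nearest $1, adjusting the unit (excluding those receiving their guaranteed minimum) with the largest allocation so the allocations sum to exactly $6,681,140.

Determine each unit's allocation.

Unit 3B: $3,229,027 | Unit 3A: $2,242,000 | Unit 1B: $316,301 | Unit 2A: $893,812

Fund the minimums — Unit 3A $2,242,000. Residual $4,439,140.
Residual split over remaining floor area 9,347: Unit 3B 3,229,026.73 → $3,229,027; Unit 1B 316,301.19 → $316,301; Unit 2A 893,812.08 → $893,812.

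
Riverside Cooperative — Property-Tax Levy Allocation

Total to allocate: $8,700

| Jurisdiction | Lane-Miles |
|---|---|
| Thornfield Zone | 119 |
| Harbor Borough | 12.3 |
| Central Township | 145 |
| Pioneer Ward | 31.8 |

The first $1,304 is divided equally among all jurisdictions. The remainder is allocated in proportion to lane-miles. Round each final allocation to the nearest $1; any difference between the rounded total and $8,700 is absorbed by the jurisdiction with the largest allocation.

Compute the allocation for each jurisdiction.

Thornfield Zone: $3,183; Harbor Borough: $621; Central Township: $3,807; Pioneer Ward: $1,089

Equal tier: $1,304 ÷ 4 = $326 apiece.
Remainder $7,396 by lane-miles (total 308.1): Thornfield Zone 2,856.62 → $2,857; Harbor Borough 295.26 → $295; Central Township 3,480.75 → $3,481; Pioneer Ward 763.37 → $763.
Totals: Thornfield Zone $326 + $2,857 = $3,183; Harbor Borough $326 + $295 = $621; Central Township $326 + $3,481 = $3,807; Pioneer Ward $326 + $763 = $1,089.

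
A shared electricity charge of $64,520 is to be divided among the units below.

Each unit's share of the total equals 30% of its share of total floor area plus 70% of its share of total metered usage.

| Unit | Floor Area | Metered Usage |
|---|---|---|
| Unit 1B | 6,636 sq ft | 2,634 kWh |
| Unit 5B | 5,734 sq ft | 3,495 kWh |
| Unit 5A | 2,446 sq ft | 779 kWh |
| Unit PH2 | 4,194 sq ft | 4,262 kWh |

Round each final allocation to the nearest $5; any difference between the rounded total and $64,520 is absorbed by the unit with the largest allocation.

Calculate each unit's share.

Floor area total 19,010; metered usage total 11,170.
Blended shares (30% floor area + 70% metered usage): Unit 1B 0.2698; Unit 5B 0.3095; Unit 5A 0.0874; Unit PH2 0.3333.
Pro-rata amounts: Unit 1B 17,406.91; Unit 5B 19,969.80; Unit 5A 5,640.27; Unit PH2 21,503.01.
At nearest $5: Unit 1B $17,405; Unit 5B $19,970; Unit 5A $5,640; Unit PH2 $21,505. Sum = $64,520.
Sum already equals the total — no adjustment.

Unit 1B: $17,405 · Unit 5B: $19,970 · Unit 5A: $5,640 · Unit PH2: $21,505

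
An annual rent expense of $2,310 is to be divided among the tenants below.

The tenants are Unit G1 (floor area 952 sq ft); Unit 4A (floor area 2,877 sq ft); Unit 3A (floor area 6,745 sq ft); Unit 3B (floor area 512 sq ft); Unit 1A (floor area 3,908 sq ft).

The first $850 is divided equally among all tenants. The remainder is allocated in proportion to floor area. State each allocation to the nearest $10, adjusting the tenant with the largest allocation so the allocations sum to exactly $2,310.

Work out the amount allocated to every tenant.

Equal tier: $850 ÷ 5 = $170 apiece.
Remainder $1,460 by floor area (total 14,994): Unit G1 92.70 → $90; Unit 4A 280.14 → $280; Unit 3A 656.78 → $660; Unit 3B 49.85 → $50; Unit 1A 380.53 → $380.
Totals: Unit G1 $170 + $90 = $260; Unit 4A $170 + $280 = $450; Unit 3A $170 + $660 = $830; Unit 3B $170 + $50 = $220; Unit 1A $170 + $380 = $550.

Unit G1: $260 · Unit 4A: $450 · Unit 3A: $830 · Unit 3B: $220 · Unit 1A: $550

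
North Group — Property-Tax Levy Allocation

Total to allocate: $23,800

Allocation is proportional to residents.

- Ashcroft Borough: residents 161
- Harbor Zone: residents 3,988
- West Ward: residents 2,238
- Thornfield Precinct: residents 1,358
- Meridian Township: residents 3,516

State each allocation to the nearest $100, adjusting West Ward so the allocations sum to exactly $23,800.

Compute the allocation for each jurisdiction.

Ashcroft Borough: $300 | Harbor Zone: $8,400 | West Ward: $4,800 | Thornfield Precinct: $2,900 | Meridian Township: $7,400

Residents total: 11,261.
Pro-rata amounts: Ashcroft Borough 161/11,261 × $23,800 = 340.27; Harbor Zone 3,988/11,261 × $23,800 = 8,428.59; West Ward 2,238/11,261 × $23,800 = 4,729.99; Thornfield Precinct 1,358/11,261 × $23,800 = 2,870.12; Meridian Township 3,516/11,261 × $23,800 = 7,431.03.
At nearest $100: Ashcroft Borough $300; Harbor Zone $8,400; West Ward $4,700; Thornfield Precinct $2,900; Meridian Township $7,400. Sum = $23,700.
Difference $23,800 − $23,700 = +$100 applied to West Ward: West Ward becomes $4,800.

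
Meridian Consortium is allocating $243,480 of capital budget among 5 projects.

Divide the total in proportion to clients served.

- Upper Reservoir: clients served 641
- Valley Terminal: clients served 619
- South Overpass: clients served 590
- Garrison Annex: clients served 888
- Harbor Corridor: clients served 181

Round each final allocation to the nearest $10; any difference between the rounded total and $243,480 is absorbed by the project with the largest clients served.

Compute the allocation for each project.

Clients served total: 641 + 619 + 590 + 888 + 181 = 2,919.
Raw shares: Upper Reservoir 53,467.17; Valley Terminal 51,632.11; South Overpass 49,213.16; Garrison Annex 74,069.97; Harbor Corridor 15,097.60.
After rounding ($10): Upper Reservoir $53,470; Valley Terminal $51,630; South Overpass $49,210; Garrison Annex $74,070; Harbor Corridor $15,100. Sum = $243,480.
Rounded total matches; no reconciliation needed.

Upper Reservoir: $53,470; Valley Terminal: $51,630; South Overpass: $49,210; Garrison Annex: $74,070; Harbor Corridor: $15,100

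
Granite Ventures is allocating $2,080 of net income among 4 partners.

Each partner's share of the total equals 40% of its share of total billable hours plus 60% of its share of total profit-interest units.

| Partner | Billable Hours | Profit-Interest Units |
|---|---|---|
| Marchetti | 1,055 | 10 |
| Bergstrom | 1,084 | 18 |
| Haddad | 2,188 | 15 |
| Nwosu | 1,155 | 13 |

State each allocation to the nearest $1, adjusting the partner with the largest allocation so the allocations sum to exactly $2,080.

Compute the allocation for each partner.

Totals — billable hours 5,482, profit-interest units 56.
Blended shares (40% billable hours + 60% profit-interest units): Marchetti 0.1841; Bergstrom 0.2720; Haddad 0.3204; Nwosu 0.2236.
Pro-rata amounts: Marchetti 382.97; Bergstrom 565.66; Haddad 666.36; Nwosu 465.01.
After rounding ($1): Marchetti $383; Bergstrom $566; Haddad $666; Nwosu $465. Sum = $2,080.
No rounding difference to absorb.

Marchetti: $383 · Bergstrom: $566 · Haddad: $666 · Nwosu: $465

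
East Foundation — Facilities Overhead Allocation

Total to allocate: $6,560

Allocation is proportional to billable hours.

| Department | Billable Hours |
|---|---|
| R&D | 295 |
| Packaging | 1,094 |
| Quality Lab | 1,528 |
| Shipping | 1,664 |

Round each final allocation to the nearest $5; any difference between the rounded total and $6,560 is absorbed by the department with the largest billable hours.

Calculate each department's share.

Billable hours total: 295 + 1,094 + 1,528 + 1,664 = 4,581.
Proportional shares: R&D 422.44; Packaging 1,566.61; Quality Lab 2,188.10; Shipping 2,382.85.
After rounding ($5): R&D $420; Packaging $1,565; Quality Lab $2,190; Shipping $2,385. Sum = $6,560.
No rounding difference to absorb.

R&D: $420; Packaging: $1,565; Quality Lab: $2,190; Shipping: $2,385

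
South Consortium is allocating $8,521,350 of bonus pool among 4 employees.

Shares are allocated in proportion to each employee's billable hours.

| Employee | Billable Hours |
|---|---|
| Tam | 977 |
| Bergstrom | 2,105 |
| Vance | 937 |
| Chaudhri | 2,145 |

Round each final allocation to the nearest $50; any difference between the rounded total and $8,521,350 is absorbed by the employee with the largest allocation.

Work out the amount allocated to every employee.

Tam: $1,350,650 | Bergstrom: $2,910,050 | Vance: $1,295,350 | Chaudhri: $2,965,300

Combined billable hours = 6,164.
Pro-rata amounts: Tam 977/6,164 × $8,521,350 = 1,350,642.27; Bergstrom 2,105/6,164 × $8,521,350 = 2,910,032.73; Vance 937/6,164 × $8,521,350 = 1,295,344.74; Chaudhri 2,145/6,164 × $8,521,350 = 2,965,330.26.
After rounding ($50): Tam $1,350,650; Bergstrom $2,910,050; Vance $1,295,350; Chaudhri $2,965,350. Sum = $8,521,400.
Difference $8,521,350 − $8,521,400 = −$50 applied to largest allocation (Chaudhri): Chaudhri becomes $2,965,300.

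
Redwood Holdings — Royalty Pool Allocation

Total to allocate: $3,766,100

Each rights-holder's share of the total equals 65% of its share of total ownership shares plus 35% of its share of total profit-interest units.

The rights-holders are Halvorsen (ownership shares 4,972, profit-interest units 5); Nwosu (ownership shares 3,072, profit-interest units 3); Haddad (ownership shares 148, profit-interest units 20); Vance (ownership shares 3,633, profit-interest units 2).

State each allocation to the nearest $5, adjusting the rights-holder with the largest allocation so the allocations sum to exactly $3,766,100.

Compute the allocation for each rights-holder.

Halvorsen: $1,248,975 · Nwosu: $767,765 · Haddad: $909,395 · Vance: $839,965

Ownership shares total 11,825; profit-interest units total 30.
Combined weights (65% ownership shares + 35% profit-interest units): Halvorsen 0.3316; Nwosu 0.2039; Haddad 0.2415; Vance 0.2230.
Unrounded shares: Halvorsen 1,248,973.06; Nwosu 767,766.86; Haddad 909,395.04; Vance 839,965.04.
Rounded to nearest $5: Halvorsen $1,248,975; Nwosu $767,765; Haddad $909,395; Vance $839,965. Sum = $3,766,100.
No rounding difference to absorb.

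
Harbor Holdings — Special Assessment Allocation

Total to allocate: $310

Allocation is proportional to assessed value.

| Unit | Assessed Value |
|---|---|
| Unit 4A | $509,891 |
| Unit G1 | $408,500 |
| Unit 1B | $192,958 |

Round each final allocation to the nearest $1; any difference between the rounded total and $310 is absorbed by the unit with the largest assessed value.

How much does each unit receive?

Unit 4A: $142; Unit G1: $114; Unit 1B: $54

Sum of assessed value: 509,891 + 408,500 + 192,958 = 1,111,349.
Pro-rata amounts: Unit 4A 142.23; Unit G1 113.95; Unit 1B 53.82.
After rounding ($1): Unit 4A $142; Unit G1 $114; Unit 1B $54. Sum = $310.
Sum already equals the total — no adjustment.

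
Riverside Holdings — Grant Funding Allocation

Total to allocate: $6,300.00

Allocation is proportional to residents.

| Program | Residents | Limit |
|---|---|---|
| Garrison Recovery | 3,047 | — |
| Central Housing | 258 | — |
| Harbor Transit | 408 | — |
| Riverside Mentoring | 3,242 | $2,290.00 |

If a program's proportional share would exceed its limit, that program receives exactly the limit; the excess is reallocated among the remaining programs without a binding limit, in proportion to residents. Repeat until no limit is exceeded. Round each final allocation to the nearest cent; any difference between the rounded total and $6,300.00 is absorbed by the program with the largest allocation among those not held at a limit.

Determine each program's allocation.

Garrison Recovery: $3,290.72 · Central Housing: $278.64 · Harbor Transit: $440.64 · Riverside Mentoring: $2,290.00

Sum of residents: 6,955.
Proportional shares (ignoring caps): Garrison Recovery 2,760.0431; Central Housing 233.7024; Harbor Transit 369.5758; Riverside Mentoring 2,936.6786.
Capped: Riverside Mentoring ($2,290.00); balance $4,010.00 reallocated over remaining residents 3,713.
Redistributed shares: Garrison Recovery 3,290.7272 → $3,290.73; Central Housing 278.6372 → $278.64; Harbor Transit 440.6356 → $440.64.
Rounding difference −$0.01 applied to Garrison Recovery → $3,290.72.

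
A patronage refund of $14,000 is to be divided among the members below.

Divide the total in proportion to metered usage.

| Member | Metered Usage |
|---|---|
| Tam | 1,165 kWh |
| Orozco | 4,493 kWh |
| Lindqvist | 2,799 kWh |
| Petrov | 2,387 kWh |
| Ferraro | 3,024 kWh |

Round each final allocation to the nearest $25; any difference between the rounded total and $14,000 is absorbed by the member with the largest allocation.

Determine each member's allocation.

Metered usage total: 13,868.
Proportional shares: Tam 1,165/13,868 × $14,000 = 1,176.09; Orozco 4,493/13,868 × $14,000 = 4,535.77; Lindqvist 2,799/13,868 × $14,000 = 2,825.64; Petrov 2,387/13,868 × $14,000 = 2,409.72; Ferraro 3,024/13,868 × $14,000 = 3,052.78.
At nearest $25: Tam $1,175; Orozco $4,525; Lindqvist $2,825; Petrov $2,400; Ferraro $3,050. Sum = $13,975.
Difference $14,000 − $13,975 = +$25 applied to largest allocation (Orozco): Orozco becomes $4,550.

Tam: $1,175 | Orozco: $4,550 | Lindqvist: $2,825 | Petrov: $2,400 | Ferraro: $3,050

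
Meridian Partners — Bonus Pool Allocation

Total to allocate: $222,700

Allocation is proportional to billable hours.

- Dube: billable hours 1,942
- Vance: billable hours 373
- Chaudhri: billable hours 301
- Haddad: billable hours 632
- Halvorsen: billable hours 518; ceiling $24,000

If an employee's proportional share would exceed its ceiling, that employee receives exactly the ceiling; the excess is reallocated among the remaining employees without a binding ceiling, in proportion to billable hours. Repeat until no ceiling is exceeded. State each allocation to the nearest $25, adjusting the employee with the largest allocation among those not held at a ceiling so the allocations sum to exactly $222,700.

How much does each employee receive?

Dube: $118,775 | Vance: $22,825 | Chaudhri: $18,425 | Haddad: $38,675 | Halvorsen: $24,000

Total billable hours = 3,766.
Unconstrained shares: Dube 114,838.93; Vance 22,057.12; Chaudhri 17,799.44; Haddad 37,372.92; Halvorsen 30,631.60.
Held at cap: Halvorsen ($24,000); residual $198,700 reallocated over remaining billable hours 3,248.
Remaining shares: Dube 118,804.00 → $118,800; Vance 22,818.69 → $22,825; Chaudhri 18,414.01 → $18,425; Haddad 38,663.30 → $38,675.
Rounding difference −$25 applied to Dube → $118,775.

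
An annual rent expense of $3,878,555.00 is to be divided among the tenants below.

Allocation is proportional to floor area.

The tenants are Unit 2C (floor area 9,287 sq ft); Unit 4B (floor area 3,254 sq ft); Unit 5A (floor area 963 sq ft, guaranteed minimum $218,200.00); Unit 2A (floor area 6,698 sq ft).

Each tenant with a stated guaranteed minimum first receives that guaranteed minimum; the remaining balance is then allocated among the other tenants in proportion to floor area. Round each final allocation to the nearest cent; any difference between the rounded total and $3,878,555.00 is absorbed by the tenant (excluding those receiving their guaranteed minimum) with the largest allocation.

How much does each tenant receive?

Unit 2C: $1,766,917.03; Unit 4B: $619,096.38; Unit 5A: $218,200.00; Unit 2A: $1,274,341.59

Minimums first: Unit 5A $218,200.00. Remaining pool $3,660,355.00.
Remaining pool split over remaining floor area 19,239: Unit 2C 1,766,917.0375 → $1,766,917.04; Unit 4B 619,096.3756 → $619,096.38; Unit 2A 1,274,341.5869 → $1,274,341.59.
Rounding difference −$0.01 applied to Unit 2C → $1,766,917.03.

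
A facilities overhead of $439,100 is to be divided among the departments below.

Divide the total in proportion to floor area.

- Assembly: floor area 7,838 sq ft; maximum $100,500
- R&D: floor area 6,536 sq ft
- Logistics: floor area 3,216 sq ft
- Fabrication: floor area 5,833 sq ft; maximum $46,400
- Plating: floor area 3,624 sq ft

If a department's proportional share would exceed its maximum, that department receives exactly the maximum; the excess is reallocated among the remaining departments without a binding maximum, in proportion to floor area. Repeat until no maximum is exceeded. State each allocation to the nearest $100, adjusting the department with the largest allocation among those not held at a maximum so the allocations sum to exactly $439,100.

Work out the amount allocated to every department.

Assembly: $100,500 · R&D: $142,700 · Logistics: $70,300 · Fabrication: $46,400 · Plating: $79,200

Combined floor area = 27,047.
Unconstrained shares: Assembly 127,247.60; R&D 106,110.02; Logistics 52,210.80; Fabrication 94,697.02; Plating 58,834.56.
Capped: Assembly ($100,500), Fabrication ($46,400); residual $292,200 reallocated over remaining floor area 13,376.
Redistributed shares: R&D 142,779.55 → $142,800; Logistics 70,253.83 → $70,300; Plating 79,166.63 → $79,200.
Rounding difference −$100 applied to R&D → $142,700.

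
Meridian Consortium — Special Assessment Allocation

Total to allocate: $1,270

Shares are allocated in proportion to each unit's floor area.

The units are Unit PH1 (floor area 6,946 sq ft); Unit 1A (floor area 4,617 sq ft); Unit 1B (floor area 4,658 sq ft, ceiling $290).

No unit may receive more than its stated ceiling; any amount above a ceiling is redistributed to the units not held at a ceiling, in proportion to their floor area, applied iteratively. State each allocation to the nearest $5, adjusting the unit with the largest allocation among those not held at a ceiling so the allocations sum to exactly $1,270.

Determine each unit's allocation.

Floor area total: 16,221.
Unconstrained shares: Unit PH1 543.83; Unit 1A 361.48; Unit 1B 364.69.
Cap binds for Unit 1B ($290); balance $980 reallocated over remaining floor area 11,563.
Shares after redistribution: Unit PH1 588.69 → $590; Unit 1A 391.31 → $390.

Unit PH1: $590; Unit 1A: $390; Unit 1B: $290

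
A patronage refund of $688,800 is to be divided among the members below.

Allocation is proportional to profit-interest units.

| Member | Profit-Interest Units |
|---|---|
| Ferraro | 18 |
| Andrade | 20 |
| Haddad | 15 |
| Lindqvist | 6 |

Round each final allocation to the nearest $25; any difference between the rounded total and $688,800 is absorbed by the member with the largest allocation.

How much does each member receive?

Ferraro: $210,150 · Andrade: $233,475 · Haddad: $175,125 · Lindqvist: $70,050

Profit-interest units total: 59.
Raw shares: Ferraro 18/59 × $688,800 = 210,142.37; Andrade 20/59 × $688,800 = 233,491.53; Haddad 15/59 × $688,800 = 175,118.64; Lindqvist 6/59 × $688,800 = 70,047.46.
After rounding ($25): Ferraro $210,150; Andrade $233,500; Haddad $175,125; Lindqvist $70,050. Sum = $688,825.
Difference $688,800 − $688,825 = −$25 applied to largest allocation (Andrade): Andrade becomes $233,475.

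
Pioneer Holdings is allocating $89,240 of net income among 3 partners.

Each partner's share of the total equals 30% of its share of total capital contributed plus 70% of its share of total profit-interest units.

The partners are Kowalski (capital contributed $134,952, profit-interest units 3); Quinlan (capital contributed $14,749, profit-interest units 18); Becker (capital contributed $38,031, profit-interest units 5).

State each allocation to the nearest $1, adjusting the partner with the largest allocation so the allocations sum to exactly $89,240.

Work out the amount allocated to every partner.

Capital contributed total 187,732; profit-interest units total 26.
Combined weights (30% capital contributed + 70% profit-interest units): Kowalski 0.2964; Quinlan 0.5082; Becker 0.1954.
Raw shares: Kowalski 26,453.02; Quinlan 45,350.40; Becker 17,436.58.
At nearest $1: Kowalski $26,453; Quinlan $45,350; Becker $17,437. Sum = $89,240.
Rounded total matches; no reconciliation needed.

Kowalski: $26,453 | Quinlan: $45,350 | Becker: $17,437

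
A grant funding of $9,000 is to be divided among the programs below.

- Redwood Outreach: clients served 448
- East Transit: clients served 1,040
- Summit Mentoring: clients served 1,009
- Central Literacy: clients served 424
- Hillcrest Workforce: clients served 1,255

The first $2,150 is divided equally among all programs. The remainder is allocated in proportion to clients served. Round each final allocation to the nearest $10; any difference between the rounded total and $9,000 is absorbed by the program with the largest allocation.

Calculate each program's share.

$2,150 shared equally gives $430 per program.
Remainder $6,850 by clients served (total 4,176): Redwood Outreach 734.87 → $730; East Transit 1,705.94 → $1,710; Summit Mentoring 1,655.09 → $1,660; Central Literacy 695.50 → $700; Hillcrest Workforce 2,058.61 → $2,060.
Rounding difference −$10 on remainder applied to Hillcrest Workforce.
Totals: Redwood Outreach $430 + $730 = $1,160; East Transit $430 + $1,710 = $2,140; Summit Mentoring $430 + $1,660 = $2,090; Central Literacy $430 + $700 = $1,130; Hillcrest Workforce $430 + $2,050 = $2,480.

Redwood Outreach: $1,160 | East Transit: $2,140 | Summit Mentoring: $2,090 | Central Literacy: $1,130 | Hillcrest Workforce: $2,480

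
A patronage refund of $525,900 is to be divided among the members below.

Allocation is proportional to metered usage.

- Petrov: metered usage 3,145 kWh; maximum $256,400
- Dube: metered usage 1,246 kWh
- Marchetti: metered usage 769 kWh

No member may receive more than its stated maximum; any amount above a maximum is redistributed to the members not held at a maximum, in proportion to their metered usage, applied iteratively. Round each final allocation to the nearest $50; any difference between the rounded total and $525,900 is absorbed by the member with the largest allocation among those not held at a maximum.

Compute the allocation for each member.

Sum of metered usage: 5,160.
Unconstrained shares: Petrov 320,534.01; Dube 126,990.58; Marchetti 78,375.41.
Cap binds for Petrov ($256,400); balance $269,500 reallocated over remaining metered usage 2,015.
Remaining shares: Dube 166,648.64 → $166,650; Marchetti 102,851.36 → $102,850.

Petrov: $256,400 | Dube: $166,650 | Marchetti: $102,850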